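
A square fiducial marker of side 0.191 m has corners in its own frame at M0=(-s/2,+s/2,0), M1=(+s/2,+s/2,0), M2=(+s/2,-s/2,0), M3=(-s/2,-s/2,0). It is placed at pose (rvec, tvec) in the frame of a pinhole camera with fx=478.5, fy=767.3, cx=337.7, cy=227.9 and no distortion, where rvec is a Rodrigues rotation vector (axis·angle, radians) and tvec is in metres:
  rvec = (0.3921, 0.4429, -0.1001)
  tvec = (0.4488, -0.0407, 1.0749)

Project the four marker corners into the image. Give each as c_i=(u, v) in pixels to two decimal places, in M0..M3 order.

c0=(495.81, 260.04) c1=(585.28, 261.18) c2=(585.40, 128.50) c3=(490.44, 137.48)

Intrinsics K: fx=478.5, fy=767.3, cx=337.7, cy=227.9
Marker side s = 0.191 m; corners in marker frame (Z=0):
  M0 = (-0.0955, +0.0955, 0)
  M1 = (+0.0955, +0.0955, 0)
  M2 = (+0.0955, -0.0955, 0)
  M3 = (-0.0955, -0.0955, 0)
rvec = (0.3921, 0.4429, -0.1001), |rvec| = θ = 0.59994 rad = 34.374°
Rodrigues: sinθ=0.56459, 1−cosθ=0.17463; R = I + sinθ·[k]× + (1−cosθ)·[k]×²:
    [+0.89996 +0.17846 +0.39776]
    [-0.00995 +0.92055 -0.39051]
    [-0.43585 +0.34749 +0.83023]
t = (0.4488, -0.0407, 1.0749) m
M0: Pc = R·M0+t = (+0.37990, +0.04816, +1.14971); u = 478.5·(+0.37990)/1.14971 + 337.7 = 495.8099, v = 767.3·(+0.04816)/1.14971 + 227.9 = 260.0426
M1: Pc = R·M1+t = (+0.55179, +0.04626, +1.06646); u = 478.5·(+0.55179)/1.06646 + 337.7 = 585.2769, v = 767.3·(+0.04626)/1.06646 + 227.9 = 261.1849
M2: Pc = R·M2+t = (+0.51770, -0.12956, +1.00009); u = 478.5·(+0.51770)/1.00009 + 337.7 = 585.3986, v = 767.3·(-0.12956)/1.00009 + 227.9 = 128.4963
M3: Pc = R·M3+t = (+0.34581, -0.12766, +1.08334); u = 478.5·(+0.34581)/1.08334 + 337.7 = 490.4411, v = 767.3·(-0.12766)/1.08334 + 227.9 = 137.4801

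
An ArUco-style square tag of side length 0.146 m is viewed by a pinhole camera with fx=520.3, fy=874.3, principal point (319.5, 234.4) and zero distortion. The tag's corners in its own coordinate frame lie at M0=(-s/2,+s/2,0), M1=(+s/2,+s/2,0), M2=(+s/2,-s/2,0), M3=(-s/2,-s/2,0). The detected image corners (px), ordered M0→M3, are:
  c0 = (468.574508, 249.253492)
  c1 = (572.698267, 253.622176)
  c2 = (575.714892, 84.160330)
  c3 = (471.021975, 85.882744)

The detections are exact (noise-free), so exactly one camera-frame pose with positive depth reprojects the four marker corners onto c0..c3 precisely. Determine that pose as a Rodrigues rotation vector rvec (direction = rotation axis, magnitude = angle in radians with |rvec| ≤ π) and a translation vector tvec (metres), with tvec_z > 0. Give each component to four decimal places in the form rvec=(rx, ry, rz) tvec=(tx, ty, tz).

Intrinsics K: fx=520.3, fy=874.3, cx=319.5, cy=234.4
Marker side s = 0.146 m; corners in marker frame (Z=0):
  M0 = (-0.0730, +0.0730, 0)
  M1 = (+0.0730, +0.0730, 0)
  M2 = (+0.0730, -0.0730, 0)
  M3 = (-0.0730, -0.0730, 0)
Detected image corners:
  c0 = (468.574508, 249.253492) px
  c1 = (572.698267, 253.622176) px
  c2 = (575.714892, 84.160330) px
  c3 = (471.021975, 85.882744) px
Planar DLT: solve 8×8 A·h = b for H (H[2,2]=1):
  H  [+584.12976 -2.61434 +521.04303]
  H  [-33.10619 +1144.63214 +168.40448]
  H  [-0.25094 +0.03077 +1.00000]
B = K⁻¹H; ‖b₁‖=1.301532, ‖b₂‖=1.301532; λ = 2/(‖b₁‖+‖b₂‖) = 0.768325, sign → tz>0 ⇒ λ=+0.768325
r₁ = λ·B[:,0] = (+0.98098,+0.02260,-0.19280); r₂ = λ·B[:,1] = (-0.01838,+0.99955,+0.02364)
r₃ = r₁×r₂ = (+0.19325,-0.01965,+0.98095); SVD([r₁ r₂ r₃]) → R = UVᵀ:
  R  [+0.98098 -0.01838 +0.19325]
  R  [+0.02260 +0.99955 -0.01965]
  R  [-0.19280 +0.02364 +0.98095]
t = (+0.29762, -0.05800, +0.76833) m
tr R = 2.961481; θ = arccos((tr R − 1)/2) = 0.196579 rad = 11.263°
axis k = ((R−Rᵀ)₃₂, (R−Rᵀ)₁₃, (R−Rᵀ)₂₁) / (2 sinθ) = (+0.110824, +0.988289, +0.104897)
rvec = θ·k = (+0.021786, +0.194276, +0.020621)

rvec=(0.0218, 0.1943, 0.0206) tvec=(0.2976, -0.0580, 0.7683)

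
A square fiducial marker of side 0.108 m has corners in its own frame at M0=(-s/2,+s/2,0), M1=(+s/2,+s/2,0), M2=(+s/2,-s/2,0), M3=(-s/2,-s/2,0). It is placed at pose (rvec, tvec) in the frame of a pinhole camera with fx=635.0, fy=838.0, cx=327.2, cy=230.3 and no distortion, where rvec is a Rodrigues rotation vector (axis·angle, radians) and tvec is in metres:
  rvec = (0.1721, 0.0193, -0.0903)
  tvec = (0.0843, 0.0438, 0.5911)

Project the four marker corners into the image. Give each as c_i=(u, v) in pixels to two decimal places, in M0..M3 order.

c0=(364.62, 371.71) c1=(478.84, 359.08) c2=(472.85, 210.18) c3=(355.06, 223.94)

Intrinsics K: fx=635.0, fy=838.0, cx=327.2, cy=230.3
Marker side s = 0.108 m; corners in marker frame (Z=0):
  M0 = (-0.0540, +0.0540, 0)
  M1 = (+0.0540, +0.0540, 0)
  M2 = (+0.0540, -0.0540, 0)
  M3 = (-0.0540, -0.0540, 0)
rvec = (0.1721, 0.0193, -0.0903), |rvec| = θ = 0.19531 rad = 11.190°
Rodrigues: sinθ=0.19407, 1−cosθ=0.01901; R = I + sinθ·[k]× + (1−cosθ)·[k]×²:
    [+0.99575 +0.09138 +0.01143]
    [-0.08807 +0.98117 -0.17188]
    [-0.02692 +0.17014 +0.98505]
t = (0.0843, 0.0438, 0.5911) m
M0: Pc = R·M0+t = (+0.03546, +0.10154, +0.60174); u = 635.0·(+0.03546)/0.60174 + 327.2 = 364.6243, v = 838.0·(+0.10154)/0.60174 + 230.3 = 371.7061
M1: Pc = R·M1+t = (+0.14301, +0.09203, +0.59883); u = 635.0·(+0.14301)/0.59883 + 327.2 = 478.8419, v = 838.0·(+0.09203)/0.59883 + 230.3 = 359.0821
M2: Pc = R·M2+t = (+0.13314, -0.01394, +0.58046); u = 635.0·(+0.13314)/0.58046 + 327.2 = 472.8456, v = 838.0·(-0.01394)/0.58046 + 230.3 = 210.1761
M3: Pc = R·M3+t = (+0.02559, -0.00443, +0.58337); u = 635.0·(+0.02559)/0.58337 + 327.2 = 355.0602, v = 838.0·(-0.00443)/0.58337 + 230.3 = 223.9399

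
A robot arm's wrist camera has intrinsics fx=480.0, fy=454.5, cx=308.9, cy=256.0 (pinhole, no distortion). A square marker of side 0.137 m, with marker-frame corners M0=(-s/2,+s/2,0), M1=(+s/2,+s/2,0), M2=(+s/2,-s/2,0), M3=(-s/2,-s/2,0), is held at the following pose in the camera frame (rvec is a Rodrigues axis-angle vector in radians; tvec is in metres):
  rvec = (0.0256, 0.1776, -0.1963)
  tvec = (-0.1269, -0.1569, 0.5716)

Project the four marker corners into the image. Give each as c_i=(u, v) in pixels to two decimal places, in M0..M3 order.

Intrinsics K: fx=480.0, fy=454.5, cx=308.9, cy=256.0
Marker side s = 0.137 m; corners in marker frame (Z=0):
  M0 = (-0.0685, +0.0685, 0)
  M1 = (+0.0685, +0.0685, 0)
  M2 = (+0.0685, -0.0685, 0)
  M3 = (-0.0685, -0.0685, 0)
rvec = (0.0256, 0.1776, -0.1963), |rvec| = θ = 0.26595 rad = 15.238°
Rodrigues: sinθ=0.26283, 1−cosθ=0.03516; R = I + sinθ·[k]× + (1−cosθ)·[k]×²:
    [+0.96517 +0.19625 +0.17302]
    [-0.19173 +0.98052 -0.04263]
    [-0.17801 +0.00797 +0.98400]
t = (-0.1269, -0.1569, 0.5716) m
M0: Pc = R·M0+t = (-0.17957, -0.07660, +0.58434); u = 480.0·(-0.17957)/0.58434 + 308.9 = 161.3935, v = 454.5·(-0.07660)/0.58434 + 256.0 = 196.4200
M1: Pc = R·M1+t = (-0.04734, -0.10287, +0.55995); u = 480.0·(-0.04734)/0.55995 + 308.9 = 268.3172, v = 454.5·(-0.10287)/0.55995 + 256.0 = 172.5044
M2: Pc = R·M2+t = (-0.07423, -0.23720, +0.55886); u = 480.0·(-0.07423)/0.55886 + 308.9 = 245.1451, v = 454.5·(-0.23720)/0.55886 + 256.0 = 63.0946
M3: Pc = R·M3+t = (-0.20646, -0.21093, +0.58325); u = 480.0·(-0.20646)/0.58325 + 308.9 = 138.9901, v = 454.5·(-0.21093)/0.58325 + 256.0 = 91.6298

c0=(161.39, 196.42) c1=(268.32, 172.50) c2=(245.15, 63.09) c3=(138.99, 91.63)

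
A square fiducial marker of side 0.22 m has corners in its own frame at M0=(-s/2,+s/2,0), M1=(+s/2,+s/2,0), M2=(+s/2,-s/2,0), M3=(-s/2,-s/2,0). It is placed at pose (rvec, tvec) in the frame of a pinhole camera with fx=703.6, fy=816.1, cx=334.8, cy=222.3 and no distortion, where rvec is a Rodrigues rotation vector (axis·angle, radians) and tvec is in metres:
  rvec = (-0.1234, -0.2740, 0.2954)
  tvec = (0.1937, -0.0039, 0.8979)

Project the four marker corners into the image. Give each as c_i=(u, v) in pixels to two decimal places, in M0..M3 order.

Intrinsics K: fx=703.6, fy=816.1, cx=334.8, cy=222.3
Marker side s = 0.22 m; corners in marker frame (Z=0):
  M0 = (-0.1100, +0.1100, 0)
  M1 = (+0.1100, +0.1100, 0)
  M2 = (+0.1100, -0.1100, 0)
  M3 = (-0.1100, -0.1100, 0)
rvec = (-0.1234, -0.2740, 0.2954), |rvec| = θ = 0.42138 rad = 24.144°
Rodrigues: sinθ=0.40902, 1−cosθ=0.08748; R = I + sinθ·[k]× + (1−cosθ)·[k]×²:
    [+0.92003 -0.27008 -0.28392]
    [+0.30339 +0.94951 +0.07991]
    [+0.24800 -0.15965 +0.95551]
t = (0.1937, -0.0039, 0.8979) m
M0: Pc = R·M0+t = (+0.06279, +0.06717, +0.85306); u = 703.6·(+0.06279)/0.85306 + 334.8 = 386.5879, v = 816.1·(+0.06717)/0.85306 + 222.3 = 286.5627
M1: Pc = R·M1+t = (+0.26519, +0.13392, +0.90762); u = 703.6·(+0.26519)/0.90762 + 334.8 = 540.3827, v = 816.1·(+0.13392)/0.90762 + 222.3 = 342.7156
M2: Pc = R·M2+t = (+0.32461, -0.07497, +0.94274); u = 703.6·(+0.32461)/0.94274 + 334.8 = 577.0682, v = 816.1·(-0.07497)/0.94274 + 222.3 = 157.3985
M3: Pc = R·M3+t = (+0.12221, -0.14172, +0.88818); u = 703.6·(+0.12221)/0.88818 + 334.8 = 431.6090, v = 816.1·(-0.14172)/0.88818 + 222.3 = 92.0822

c0=(386.59, 286.56) c1=(540.38, 342.72) c2=(577.07, 157.40) c3=(431.61, 92.08)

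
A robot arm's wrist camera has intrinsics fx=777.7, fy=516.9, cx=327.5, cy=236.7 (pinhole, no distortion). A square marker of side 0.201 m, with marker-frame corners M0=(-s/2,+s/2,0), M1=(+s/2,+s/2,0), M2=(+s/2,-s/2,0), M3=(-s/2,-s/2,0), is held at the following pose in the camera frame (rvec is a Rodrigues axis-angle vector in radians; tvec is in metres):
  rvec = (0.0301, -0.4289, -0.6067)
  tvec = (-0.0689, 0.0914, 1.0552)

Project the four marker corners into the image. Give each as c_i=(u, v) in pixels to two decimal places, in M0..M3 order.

Intrinsics K: fx=777.7, fy=516.9, cx=327.5, cy=236.7
Marker side s = 0.201 m; corners in marker frame (Z=0):
  M0 = (-0.1005, +0.1005, 0)
  M1 = (+0.1005, +0.1005, 0)
  M2 = (+0.1005, -0.1005, 0)
  M3 = (-0.1005, -0.1005, 0)
rvec = (0.0301, -0.4289, -0.6067), |rvec| = θ = 0.74360 rad = 42.605°
Rodrigues: sinθ=0.67694, 1−cosθ=0.26397; R = I + sinθ·[k]× + (1−cosθ)·[k]×²:
    [+0.73647 +0.54615 -0.39917]
    [-0.55848 +0.82385 +0.09682]
    [+0.38173 +0.15162 +0.91175]
t = (-0.0689, 0.0914, 1.0552) m
M0: Pc = R·M0+t = (-0.08803, +0.23032, +1.03207); u = 777.7·(-0.08803)/1.03207 + 327.5 = 261.1691, v = 516.9·(+0.23032)/1.03207 + 236.7 = 352.0546
M1: Pc = R·M1+t = (+0.06000, +0.11807, +1.10880); u = 777.7·(+0.06000)/1.10880 + 327.5 = 369.5854, v = 516.9·(+0.11807)/1.10880 + 236.7 = 291.7418
M2: Pc = R·M2+t = (-0.04977, -0.04752, +1.07833); u = 777.7·(-0.04977)/1.07833 + 327.5 = 291.6030, v = 516.9·(-0.04752)/1.07833 + 236.7 = 213.9192
M3: Pc = R·M3+t = (-0.19780, +0.06473, +1.00160); u = 777.7·(-0.19780)/1.00160 + 327.5 = 173.9140, v = 516.9·(+0.06473)/1.00160 + 236.7 = 270.1055

c0=(261.17, 352.05) c1=(369.59, 291.74) c2=(291.60, 213.92) c3=(173.91, 270.11)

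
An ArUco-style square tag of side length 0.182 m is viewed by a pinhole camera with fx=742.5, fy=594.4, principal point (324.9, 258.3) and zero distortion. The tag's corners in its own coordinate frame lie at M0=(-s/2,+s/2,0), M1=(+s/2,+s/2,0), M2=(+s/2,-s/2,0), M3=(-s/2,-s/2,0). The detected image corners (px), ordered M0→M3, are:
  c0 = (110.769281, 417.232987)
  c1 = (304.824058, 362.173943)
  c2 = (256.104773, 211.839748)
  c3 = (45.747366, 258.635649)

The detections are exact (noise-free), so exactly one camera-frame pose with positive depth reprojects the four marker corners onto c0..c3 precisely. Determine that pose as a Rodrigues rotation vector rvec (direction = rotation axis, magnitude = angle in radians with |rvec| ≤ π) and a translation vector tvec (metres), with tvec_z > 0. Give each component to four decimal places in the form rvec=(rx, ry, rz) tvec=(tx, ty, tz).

rvec=(0.1820, -0.2954, -0.2655) tvec=(-0.1237, 0.0609, 0.6516)

Intrinsics K: fx=742.5, fy=594.4, cx=324.9, cy=258.3
Marker side s = 0.182 m; corners in marker frame (Z=0):
  M0 = (-0.0910, +0.0910, 0)
  M1 = (+0.0910, +0.0910, 0)
  M2 = (+0.0910, -0.0910, 0)
  M3 = (-0.0910, -0.0910, 0)
Detected image corners:
  c0 = (110.769281, 417.232987) px
  c1 = (304.824058, 362.173943) px
  c2 = (256.104773, 211.839748) px
  c3 = (45.747366, 258.635649) px
Planar DLT: solve 8×8 A·h = b for H (H[2,2]=1):
  H  [+1181.89756 +369.97809 +183.91911]
  H  [-154.68767 +950.91647 +313.85508]
  H  [+0.40265 +0.32974 +1.00000]
B = K⁻¹H; ‖b₁‖=1.534744, ‖b₂‖=1.534744; λ = 2/(‖b₁‖+‖b₂‖) = 0.651575, sign → tz>0 ⇒ λ=+0.651575
r₁ = λ·B[:,0] = (+0.92236,-0.28357,+0.26235); r₂ = λ·B[:,1] = (+0.23066,+0.94902,+0.21485)
r₃ = r₁×r₂ = (-0.30990,-0.13766,+0.94075); SVD([r₁ r₂ r₃]) → R = UVᵀ:
  R  [+0.92236 +0.23066 -0.30990]
  R  [-0.28357 +0.94902 -0.13766]
  R  [+0.26235 +0.21485 +0.94075]
t = (-0.12372, +0.06090, +0.65157) m
tr R = 2.812132; θ = arccos((tr R − 1)/2) = 0.436904 rad = 25.033°
axis k = ((R−Rᵀ)₃₂, (R−Rᵀ)₁₃, (R−Rᵀ)₂₁) / (2 sinθ) = (+0.416546, -0.676210, -0.607642)
rvec = θ·k = (+0.181991, -0.295439, -0.265481)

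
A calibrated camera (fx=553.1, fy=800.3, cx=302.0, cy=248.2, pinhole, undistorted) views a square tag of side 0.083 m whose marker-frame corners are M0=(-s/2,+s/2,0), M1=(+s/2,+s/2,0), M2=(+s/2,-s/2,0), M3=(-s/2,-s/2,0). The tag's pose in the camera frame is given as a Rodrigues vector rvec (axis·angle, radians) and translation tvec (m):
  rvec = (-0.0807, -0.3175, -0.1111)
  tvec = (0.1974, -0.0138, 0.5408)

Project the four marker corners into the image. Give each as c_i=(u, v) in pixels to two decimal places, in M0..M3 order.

c0=(473.96, 295.91) c1=(544.39, 282.05) c2=(532.13, 163.48) c3=(461.78, 171.35)

Intrinsics K: fx=553.1, fy=800.3, cx=302.0, cy=248.2
Marker side s = 0.083 m; corners in marker frame (Z=0):
  M0 = (-0.0415, +0.0415, 0)
  M1 = (+0.0415, +0.0415, 0)
  M2 = (+0.0415, -0.0415, 0)
  M3 = (-0.0415, -0.0415, 0)
rvec = (-0.0807, -0.3175, -0.1111), |rvec| = θ = 0.34592 rad = 19.820°
Rodrigues: sinθ=0.33906, 1−cosθ=0.05924; R = I + sinθ·[k]× + (1−cosθ)·[k]×²:
    [+0.94399 +0.12158 -0.30677]
    [-0.09621 +0.99067 +0.09656]
    [+0.31564 -0.06164 +0.94687]
t = (0.1974, -0.0138, 0.5408) m
M0: Pc = R·M0+t = (+0.16327, +0.03131, +0.52514); u = 553.1·(+0.16327)/0.52514 + 302.0 = 473.9622, v = 800.3·(+0.03131)/0.52514 + 248.2 = 295.9085
M1: Pc = R·M1+t = (+0.24162, +0.02332, +0.55134); u = 553.1·(+0.24162)/0.55134 + 302.0 = 544.3919, v = 800.3·(+0.02332)/0.55134 + 248.2 = 282.0498
M2: Pc = R·M2+t = (+0.23153, -0.05891, +0.55646); u = 553.1·(+0.23153)/0.55646 + 302.0 = 532.1330, v = 800.3·(-0.05891)/0.55646 + 248.2 = 163.4818
M3: Pc = R·M3+t = (+0.15318, -0.05092, +0.53026); u = 553.1·(+0.15318)/0.53026 + 302.0 = 461.7772, v = 800.3·(-0.05092)/0.53026 + 248.2 = 171.3487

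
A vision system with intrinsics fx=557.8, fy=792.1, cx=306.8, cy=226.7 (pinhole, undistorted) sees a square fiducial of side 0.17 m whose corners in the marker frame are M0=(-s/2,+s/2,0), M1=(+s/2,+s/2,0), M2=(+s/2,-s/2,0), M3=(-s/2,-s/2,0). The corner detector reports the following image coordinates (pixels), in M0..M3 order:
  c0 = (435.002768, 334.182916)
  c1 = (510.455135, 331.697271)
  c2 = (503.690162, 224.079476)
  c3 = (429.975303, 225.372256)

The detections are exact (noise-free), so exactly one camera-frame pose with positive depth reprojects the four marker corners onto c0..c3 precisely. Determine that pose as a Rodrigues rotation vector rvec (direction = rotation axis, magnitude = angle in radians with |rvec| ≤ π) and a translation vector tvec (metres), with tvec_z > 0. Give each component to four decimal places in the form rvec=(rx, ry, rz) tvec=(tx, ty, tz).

rvec=(-0.1777, -0.0761, -0.0191) tvec=(0.3624, 0.0805, 1.2390)

Intrinsics K: fx=557.8, fy=792.1, cx=306.8, cy=226.7
Marker side s = 0.17 m; corners in marker frame (Z=0):
  M0 = (-0.0850, +0.0850, 0)
  M1 = (+0.0850, +0.0850, 0)
  M2 = (+0.0850, -0.0850, 0)
  M3 = (-0.0850, -0.0850, 0)
Detected image corners:
  c0 = (435.002768, 334.182916) px
  c1 = (510.455135, 331.697271) px
  c2 = (503.690162, 224.079476) px
  c3 = (429.975303, 225.372256) px
Planar DLT: solve 8×8 A·h = b for H (H[2,2]=1):
  H  [+467.96278 -31.98223 +469.94295]
  H  [+6.31840 +596.95085 +278.17506]
  H  [+0.06236 -0.14197 +1.00000]
B = K⁻¹H; ‖b₁‖=0.807116, ‖b₂‖=0.807116; λ = 2/(‖b₁‖+‖b₂‖) = 1.238979, sign → tz>0 ⇒ λ=+1.238979
r₁ = λ·B[:,0] = (+0.99694,-0.01223,+0.07727); r₂ = λ·B[:,1] = (+0.02571,+0.98407,-0.17589)
r₃ = r₁×r₂ = (-0.07389,+0.17734,+0.98137); SVD([r₁ r₂ r₃]) → R = UVᵀ:
  R  [+0.99694 +0.02571 -0.07389]
  R  [-0.01223 +0.98407 +0.17734]
  R  [+0.07727 -0.17589 +0.98137]
t = (+0.36237, +0.08052, +1.23898) m
tr R = 2.962381; θ = arccos((tr R − 1)/2) = 0.194261 rad = 11.130°
axis k = ((R−Rᵀ)₃₂, (R−Rᵀ)₁₃, (R−Rᵀ)₂₁) / (2 sinθ) = (-0.914915, -0.391504, -0.098261)
rvec = θ·k = (-0.177732, -0.076054, -0.019088)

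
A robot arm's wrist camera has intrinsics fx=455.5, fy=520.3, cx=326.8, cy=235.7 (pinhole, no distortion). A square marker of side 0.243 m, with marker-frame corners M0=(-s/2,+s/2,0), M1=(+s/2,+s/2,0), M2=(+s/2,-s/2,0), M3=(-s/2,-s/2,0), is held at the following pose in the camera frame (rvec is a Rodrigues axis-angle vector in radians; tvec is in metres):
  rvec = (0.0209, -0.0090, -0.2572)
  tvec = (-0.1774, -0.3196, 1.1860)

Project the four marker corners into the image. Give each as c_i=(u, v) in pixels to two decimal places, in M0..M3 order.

Intrinsics K: fx=455.5, fy=520.3, cx=326.8, cy=235.7
Marker side s = 0.243 m; corners in marker frame (Z=0):
  M0 = (-0.1215, +0.1215, 0)
  M1 = (+0.1215, +0.1215, 0)
  M2 = (+0.1215, -0.1215, 0)
  M3 = (-0.1215, -0.1215, 0)
rvec = (0.0209, -0.0090, -0.2572), |rvec| = θ = 0.25820 rad = 14.794°
Rodrigues: sinθ=0.25535, 1−cosθ=0.03315; R = I + sinθ·[k]× + (1−cosθ)·[k]×²:
    [+0.96707 +0.25426 -0.01157]
    [-0.25445 +0.96689 -0.01952]
    [+0.00623 +0.02182 +0.99974]
t = (-0.1774, -0.3196, 1.1860) m
M0: Pc = R·M0+t = (-0.26401, -0.17121, +1.18789); u = 455.5·(-0.26401)/1.18789 + 326.8 = 225.5664, v = 520.3·(-0.17121)/1.18789 + 235.7 = 160.7107
M1: Pc = R·M1+t = (-0.02901, -0.23304, +1.18941); u = 455.5·(-0.02901)/1.18941 + 326.8 = 315.6906, v = 520.3·(-0.23304)/1.18941 + 235.7 = 133.7588
M2: Pc = R·M2+t = (-0.09079, -0.46799, +1.18411); u = 455.5·(-0.09079)/1.18411 + 326.8 = 291.8736, v = 520.3·(-0.46799)/1.18411 + 235.7 = 30.0626
M3: Pc = R·M3+t = (-0.32579, -0.40616, +1.18259); u = 455.5·(-0.32579)/1.18259 + 326.8 = 201.3148, v = 520.3·(-0.40616)/1.18259 + 235.7 = 57.0026

c0=(225.57, 160.71) c1=(315.69, 133.76) c2=(291.87, 30.06) c3=(201.31, 57.00)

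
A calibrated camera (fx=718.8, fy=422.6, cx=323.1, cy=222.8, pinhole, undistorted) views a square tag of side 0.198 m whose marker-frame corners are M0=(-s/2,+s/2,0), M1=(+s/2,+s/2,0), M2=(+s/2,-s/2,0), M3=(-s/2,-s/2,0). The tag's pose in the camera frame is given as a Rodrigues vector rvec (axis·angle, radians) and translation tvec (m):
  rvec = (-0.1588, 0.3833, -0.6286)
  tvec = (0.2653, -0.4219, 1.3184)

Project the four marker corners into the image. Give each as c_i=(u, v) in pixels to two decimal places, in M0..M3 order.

c0=(456.55, 132.25) c1=(546.40, 88.25) c2=(479.01, 42.60) c3=(395.43, 86.94)

Intrinsics K: fx=718.8, fy=422.6, cx=323.1, cy=222.8
Marker side s = 0.198 m; corners in marker frame (Z=0):
  M0 = (-0.0990, +0.0990, 0)
  M1 = (+0.0990, +0.0990, 0)
  M2 = (+0.0990, -0.0990, 0)
  M3 = (-0.0990, -0.0990, 0)
rvec = (-0.1588, 0.3833, -0.6286), |rvec| = θ = 0.75318 rad = 43.154°
Rodrigues: sinθ=0.68396, 1−cosθ=0.27048; R = I + sinθ·[k]× + (1−cosθ)·[k]×²:
    [+0.74154 +0.54181 +0.39567]
    [-0.59985 +0.79957 +0.02932]
    [-0.30048 -0.25909 +0.91792]
t = (0.2653, -0.4219, 1.3184) m
M0: Pc = R·M0+t = (+0.24553, -0.28336, +1.32250); u = 718.8·(+0.24553)/1.32250 + 323.1 = 456.5477, v = 422.6·(-0.28336)/1.32250 + 222.8 = 132.2542
M1: Pc = R·M1+t = (+0.39235, -0.40213, +1.26300); u = 718.8·(+0.39235)/1.26300 + 323.1 = 546.3953, v = 422.6·(-0.40213)/1.26300 + 222.8 = 88.2482
M2: Pc = R·M2+t = (+0.28507, -0.56044, +1.31430); u = 718.8·(+0.28507)/1.31430 + 323.1 = 479.0086, v = 422.6·(-0.56044)/1.31430 + 222.8 = 42.5954
M3: Pc = R·M3+t = (+0.13825, -0.44167, +1.37380); u = 718.8·(+0.13825)/1.37380 + 323.1 = 395.4343, v = 422.6·(-0.44167)/1.37380 + 222.8 = 86.9352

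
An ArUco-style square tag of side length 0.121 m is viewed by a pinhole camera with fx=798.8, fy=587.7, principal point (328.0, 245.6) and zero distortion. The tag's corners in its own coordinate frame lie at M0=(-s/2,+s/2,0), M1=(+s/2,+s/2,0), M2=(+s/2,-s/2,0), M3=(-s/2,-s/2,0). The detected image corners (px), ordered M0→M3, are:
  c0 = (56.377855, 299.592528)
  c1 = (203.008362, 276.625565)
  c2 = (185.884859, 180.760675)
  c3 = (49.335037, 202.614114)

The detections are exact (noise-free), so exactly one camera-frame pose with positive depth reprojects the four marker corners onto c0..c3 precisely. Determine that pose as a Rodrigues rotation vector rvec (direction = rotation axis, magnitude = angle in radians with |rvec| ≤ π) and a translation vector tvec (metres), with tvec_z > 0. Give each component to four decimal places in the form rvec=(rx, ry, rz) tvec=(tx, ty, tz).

rvec=(-0.3944, 0.0683, -0.2021) tvec=(-0.1701, -0.0083, 0.6635)

Intrinsics K: fx=798.8, fy=587.7, cx=328.0, cy=245.6
Marker side s = 0.121 m; corners in marker frame (Z=0):
  M0 = (-0.0605, +0.0605, 0)
  M1 = (+0.0605, +0.0605, 0)
  M2 = (+0.0605, -0.0605, 0)
  M3 = (-0.0605, -0.0605, 0)
Detected image corners:
  c0 = (56.377855, 299.592528) px
  c1 = (203.008362, 276.625565) px
  c2 = (185.884859, 180.760675) px
  c3 = (49.335037, 202.614114) px
Planar DLT: solve 8×8 A·h = b for H (H[2,2]=1):
  H  [+1163.68345 +27.42983 +123.26422]
  H  [-194.76356 +656.55801 +238.21955]
  H  [-0.04051 -0.58494 +1.00000]
B = K⁻¹H; ‖b₁‖=1.507153, ‖b₂‖=1.507153; λ = 2/(‖b₁‖+‖b₂‖) = 0.663503, sign → tz>0 ⇒ λ=+0.663503
r₁ = λ·B[:,0] = (+0.97762,-0.20865,-0.02688); r₂ = λ·B[:,1] = (+0.18215,+0.90343,-0.38811)
r₃ = r₁×r₂ = (+0.10526,+0.37453,+0.92122); SVD([r₁ r₂ r₃]) → R = UVᵀ:
  R  [+0.97762 +0.18215 +0.10526]
  R  [-0.20865 +0.90343 +0.37453]
  R  [-0.02688 -0.38811 +0.92122]
t = (-0.17006, -0.00833, +0.66350) m
tr R = 2.802275; θ = arccos((tr R − 1)/2) = 0.448410 rad = 25.692°
axis k = ((R−Rᵀ)₃₂, (R−Rᵀ)₁₃, (R−Rᵀ)₂₁) / (2 sinθ) = (-0.879562, +0.152400, -0.450716)
rvec = θ·k = (-0.394405, +0.068338, -0.202105)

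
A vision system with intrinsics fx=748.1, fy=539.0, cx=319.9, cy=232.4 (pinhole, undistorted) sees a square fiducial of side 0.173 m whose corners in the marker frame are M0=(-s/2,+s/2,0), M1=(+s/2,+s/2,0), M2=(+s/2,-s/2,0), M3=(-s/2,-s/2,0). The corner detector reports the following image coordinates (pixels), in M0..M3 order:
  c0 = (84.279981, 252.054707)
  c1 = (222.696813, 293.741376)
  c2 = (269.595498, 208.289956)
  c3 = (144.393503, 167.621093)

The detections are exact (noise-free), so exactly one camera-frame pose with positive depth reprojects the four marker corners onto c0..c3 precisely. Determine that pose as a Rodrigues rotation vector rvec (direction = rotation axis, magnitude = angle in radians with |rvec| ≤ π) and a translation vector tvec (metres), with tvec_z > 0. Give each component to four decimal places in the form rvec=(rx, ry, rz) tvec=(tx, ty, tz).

rvec=(-0.4480, -0.2598, 0.3721) tvec=(-0.1683, -0.0060, 0.9159)

Intrinsics K: fx=748.1, fy=539.0, cx=319.9, cy=232.4
Marker side s = 0.173 m; corners in marker frame (Z=0):
  M0 = (-0.0865, +0.0865, 0)
  M1 = (+0.0865, +0.0865, 0)
  M2 = (+0.0865, -0.0865, 0)
  M3 = (-0.0865, -0.0865, 0)
Detected image corners:
  c0 = (84.279981, 252.054707) px
  c1 = (222.696813, 293.741376) px
  c2 = (269.595498, 208.289956) px
  c3 = (144.393503, 167.621093) px
Planar DLT: solve 8×8 A·h = b for H (H[2,2]=1):
  H  [+792.10581 -400.21241 +182.42468]
  H  [+278.64784 +374.04902 +228.87652]
  H  [+0.17687 -0.50772 +1.00000]
B = K⁻¹H; ‖b₁‖=1.091868, ‖b₂‖=1.091868; λ = 2/(‖b₁‖+‖b₂‖) = 0.915862, sign → tz>0 ⇒ λ=+0.915862
r₁ = λ·B[:,0] = (+0.90047,+0.40363,+0.16199); r₂ = λ·B[:,1] = (-0.29112,+0.83608,-0.46501)
r₃ = r₁×r₂ = (-0.32312,+0.37156,+0.87036); SVD([r₁ r₂ r₃]) → R = UVᵀ:
  R  [+0.90047 -0.29112 -0.32312]
  R  [+0.40363 +0.83608 +0.37156]
  R  [+0.16199 -0.46501 +0.87036]
t = (-0.16830, -0.00599, +0.91586) m
tr R = 2.606905; θ = arccos((tr R − 1)/2) = 0.637725 rad = 36.539°
axis k = ((R−Rᵀ)₃₂, (R−Rᵀ)₁₃, (R−Rᵀ)₂₁) / (2 sinθ) = (-0.702564, -0.407404, +0.583460)
rvec = θ·k = (-0.448043, -0.259812, +0.372087)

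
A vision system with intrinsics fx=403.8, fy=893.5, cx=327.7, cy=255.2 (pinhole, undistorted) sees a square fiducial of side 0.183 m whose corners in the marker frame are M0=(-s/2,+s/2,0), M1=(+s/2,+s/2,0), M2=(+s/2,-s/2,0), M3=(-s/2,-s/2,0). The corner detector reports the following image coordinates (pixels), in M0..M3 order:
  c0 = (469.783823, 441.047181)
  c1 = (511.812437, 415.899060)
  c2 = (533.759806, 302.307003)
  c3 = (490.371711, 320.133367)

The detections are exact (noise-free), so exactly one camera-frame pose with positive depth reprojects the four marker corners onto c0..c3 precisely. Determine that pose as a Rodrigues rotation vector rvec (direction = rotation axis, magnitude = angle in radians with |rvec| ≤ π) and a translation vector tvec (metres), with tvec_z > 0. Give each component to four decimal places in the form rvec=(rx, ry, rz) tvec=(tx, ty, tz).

Intrinsics K: fx=403.8, fy=893.5, cx=327.7, cy=255.2
Marker side s = 0.183 m; corners in marker frame (Z=0):
  M0 = (-0.0915, +0.0915, 0)
  M1 = (+0.0915, +0.0915, 0)
  M2 = (+0.0915, -0.0915, 0)
  M3 = (-0.0915, -0.0915, 0)
Detected image corners:
  c0 = (469.783823, 441.047181) px
  c1 = (511.812437, 415.899060) px
  c2 = (533.759806, 302.307003) px
  c3 = (490.371711, 320.133367) px
Planar DLT: solve 8×8 A·h = b for H (H[2,2]=1):
  H  [+439.12221 +73.38365 +501.86598]
  H  [+33.73788 +779.92332 +371.47288]
  H  [+0.41057 +0.37840 +1.00000]
B = K⁻¹H; ‖b₁‖=0.862455, ‖b₂‖=0.862455; λ = 2/(‖b₁‖+‖b₂‖) = 1.159481, sign → tz>0 ⇒ λ=+1.159481
r₁ = λ·B[:,0] = (+0.87458,-0.09219,+0.47605); r₂ = λ·B[:,1] = (-0.14534,+0.88678,+0.43874)
r₃ = r₁×r₂ = (-0.46259,-0.45290,+0.76216); SVD([r₁ r₂ r₃]) → R = UVᵀ:
  R  [+0.87458 -0.14534 -0.46259]
  R  [-0.09219 +0.88678 -0.45290]
  R  [+0.47605 +0.43874 +0.76216]
t = (+0.50010, +0.15089, +1.15948) m
tr R = 2.523515; θ = arccos((tr R − 1)/2) = 0.704775 rad = 40.381°
axis k = ((R−Rᵀ)₃₂, (R−Rᵀ)₁₃, (R−Rᵀ)₂₁) / (2 sinθ) = (+0.688144, -0.724413, +0.041024)
rvec = θ·k = (+0.484987, -0.510548, +0.028913)

rvec=(0.4850, -0.5105, 0.0289) tvec=(0.5001, 0.1509, 1.1595)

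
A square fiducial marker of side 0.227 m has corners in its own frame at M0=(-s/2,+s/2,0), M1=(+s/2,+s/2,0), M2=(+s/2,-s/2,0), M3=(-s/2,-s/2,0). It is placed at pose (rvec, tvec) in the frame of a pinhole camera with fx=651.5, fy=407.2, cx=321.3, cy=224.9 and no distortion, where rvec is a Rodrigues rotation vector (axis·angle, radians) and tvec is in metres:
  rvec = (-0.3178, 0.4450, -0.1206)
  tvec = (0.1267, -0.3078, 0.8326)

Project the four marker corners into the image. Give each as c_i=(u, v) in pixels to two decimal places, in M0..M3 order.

c0=(344.63, 137.82) c1=(524.33, 104.59) c2=(497.84, 9.58) c3=(335.38, 49.62)

Intrinsics K: fx=651.5, fy=407.2, cx=321.3, cy=224.9
Marker side s = 0.227 m; corners in marker frame (Z=0):
  M0 = (-0.1135, +0.1135, 0)
  M1 = (+0.1135, +0.1135, 0)
  M2 = (+0.1135, -0.1135, 0)
  M3 = (-0.1135, -0.1135, 0)
rvec = (-0.3178, 0.4450, -0.1206), |rvec| = θ = 0.55997 rad = 32.084°
Rodrigues: sinθ=0.53116, 1−cosθ=0.15273; R = I + sinθ·[k]× + (1−cosθ)·[k]×²:
    [+0.89646 +0.04551 +0.44077]
    [-0.18328 +0.94372 +0.27531]
    [-0.40344 -0.32759 +0.85436]
t = (0.1267, -0.3078, 0.8326) m
M0: Pc = R·M0+t = (+0.03012, -0.17989, +0.84121); u = 651.5·(+0.03012)/0.84121 + 321.3 = 344.6251, v = 407.2·(-0.17989)/0.84121 + 224.9 = 137.8237
M1: Pc = R·M1+t = (+0.23361, -0.22149, +0.74963); u = 651.5·(+0.23361)/0.74963 + 321.3 = 524.3336, v = 407.2·(-0.22149)/0.74963 + 224.9 = 104.5864
M2: Pc = R·M2+t = (+0.22328, -0.43571, +0.82399); u = 651.5·(+0.22328)/0.82399 + 321.3 = 497.8417, v = 407.2·(-0.43571)/0.82399 + 224.9 = 9.5786
M3: Pc = R·M3+t = (+0.01979, -0.39411, +0.91557); u = 651.5·(+0.01979)/0.91557 + 321.3 = 335.3790, v = 407.2·(-0.39411)/0.91557 + 224.9 = 49.6195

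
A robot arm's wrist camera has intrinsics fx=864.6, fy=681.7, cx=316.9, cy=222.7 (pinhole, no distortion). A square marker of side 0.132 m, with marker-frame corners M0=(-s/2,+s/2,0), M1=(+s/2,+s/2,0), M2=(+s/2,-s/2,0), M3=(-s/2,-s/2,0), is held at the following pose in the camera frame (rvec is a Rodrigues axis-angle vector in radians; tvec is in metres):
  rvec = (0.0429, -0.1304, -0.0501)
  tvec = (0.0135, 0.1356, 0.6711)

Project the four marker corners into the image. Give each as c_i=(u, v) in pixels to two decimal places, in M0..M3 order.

c0=(253.58, 432.58) c1=(420.72, 420.40) c2=(413.70, 289.47) c3=(244.84, 298.38)

Intrinsics K: fx=864.6, fy=681.7, cx=316.9, cy=222.7
Marker side s = 0.132 m; corners in marker frame (Z=0):
  M0 = (-0.0660, +0.0660, 0)
  M1 = (+0.0660, +0.0660, 0)
  M2 = (+0.0660, -0.0660, 0)
  M3 = (-0.0660, -0.0660, 0)
rvec = (0.0429, -0.1304, -0.0501), |rvec| = θ = 0.14613 rad = 8.373°
Rodrigues: sinθ=0.14561, 1−cosθ=0.01066; R = I + sinθ·[k]× + (1−cosθ)·[k]×²:
    [+0.99026 +0.04713 -0.13101]
    [-0.05271 +0.99783 -0.03949]
    [+0.12886 +0.04601 +0.99059]
t = (0.0135, 0.1356, 0.6711) m
M0: Pc = R·M0+t = (-0.04875, +0.20494, +0.66563); u = 864.6·(-0.04875)/0.66563 + 316.9 = 253.5822, v = 681.7·(+0.20494)/0.66563 + 222.7 = 432.5830
M1: Pc = R·M1+t = (+0.08197, +0.19798, +0.68264); u = 864.6·(+0.08197)/0.68264 + 316.9 = 420.7163, v = 681.7·(+0.19798)/0.68264 + 222.7 = 420.4045
M2: Pc = R·M2+t = (+0.07575, +0.06626, +0.67657); u = 864.6·(+0.07575)/0.67657 + 316.9 = 413.6981, v = 681.7·(+0.06626)/0.67657 + 222.7 = 289.4668
M3: Pc = R·M3+t = (-0.05497, +0.07322, +0.65956); u = 864.6·(-0.05497)/0.65956 + 316.9 = 244.8441, v = 681.7·(+0.07322)/0.65956 + 222.7 = 298.3805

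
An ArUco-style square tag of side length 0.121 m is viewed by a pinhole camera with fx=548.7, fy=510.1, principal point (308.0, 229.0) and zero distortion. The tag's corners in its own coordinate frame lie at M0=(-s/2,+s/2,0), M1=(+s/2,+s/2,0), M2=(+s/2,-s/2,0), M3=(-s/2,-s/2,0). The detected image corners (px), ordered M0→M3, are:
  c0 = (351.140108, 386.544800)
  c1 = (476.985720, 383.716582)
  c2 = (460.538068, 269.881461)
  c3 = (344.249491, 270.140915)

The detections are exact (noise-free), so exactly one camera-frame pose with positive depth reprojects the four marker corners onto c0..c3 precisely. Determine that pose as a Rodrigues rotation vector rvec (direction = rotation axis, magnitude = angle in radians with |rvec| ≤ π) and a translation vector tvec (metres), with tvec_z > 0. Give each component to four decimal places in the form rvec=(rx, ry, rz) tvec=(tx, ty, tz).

Intrinsics K: fx=548.7, fy=510.1, cx=308.0, cy=229.0
Marker side s = 0.121 m; corners in marker frame (Z=0):
  M0 = (-0.0605, +0.0605, 0)
  M1 = (+0.0605, +0.0605, 0)
  M2 = (+0.0605, -0.0605, 0)
  M3 = (-0.0605, -0.0605, 0)
Detected image corners:
  c0 = (351.140108, 386.544800) px
  c1 = (476.985720, 383.716582) px
  c2 = (460.538068, 269.881461) px
  c3 = (344.249491, 270.140915) px
Planar DLT: solve 8×8 A·h = b for H (H[2,2]=1):
  H  [+1070.57348 -176.37145 +408.63458]
  H  [+45.13873 +732.04294 +325.23198]
  H  [+0.17544 -0.66931 +1.00000]
B = K⁻¹H; ‖b₁‖=1.860945, ‖b₂‖=1.860945; λ = 2/(‖b₁‖+‖b₂‖) = 0.537361, sign → tz>0 ⇒ λ=+0.537361
r₁ = λ·B[:,0] = (+0.99553,+0.00523,+0.09427); r₂ = λ·B[:,1] = (+0.02916,+0.93263,-0.35966)
r₃ = r₁×r₂ = (-0.08980,+0.36080,+0.92831); SVD([r₁ r₂ r₃]) → R = UVᵀ:
  R  [+0.99553 +0.02916 -0.08980]
  R  [+0.00523 +0.93263 +0.36080]
  R  [+0.09427 -0.35966 +0.92831]
t = (+0.09856, +0.10137, +0.53736) m
tr R = 2.856470; θ = arccos((tr R − 1)/2) = 0.381157 rad = 21.839°
axis k = ((R−Rᵀ)₃₂, (R−Rᵀ)₁₃, (R−Rᵀ)₂₁) / (2 sinθ) = (-0.968375, -0.247416, -0.032165)
rvec = θ·k = (-0.369103, -0.094304, -0.012260)

rvec=(-0.3691, -0.0943, -0.0123) tvec=(0.0986, 0.1014, 0.5374)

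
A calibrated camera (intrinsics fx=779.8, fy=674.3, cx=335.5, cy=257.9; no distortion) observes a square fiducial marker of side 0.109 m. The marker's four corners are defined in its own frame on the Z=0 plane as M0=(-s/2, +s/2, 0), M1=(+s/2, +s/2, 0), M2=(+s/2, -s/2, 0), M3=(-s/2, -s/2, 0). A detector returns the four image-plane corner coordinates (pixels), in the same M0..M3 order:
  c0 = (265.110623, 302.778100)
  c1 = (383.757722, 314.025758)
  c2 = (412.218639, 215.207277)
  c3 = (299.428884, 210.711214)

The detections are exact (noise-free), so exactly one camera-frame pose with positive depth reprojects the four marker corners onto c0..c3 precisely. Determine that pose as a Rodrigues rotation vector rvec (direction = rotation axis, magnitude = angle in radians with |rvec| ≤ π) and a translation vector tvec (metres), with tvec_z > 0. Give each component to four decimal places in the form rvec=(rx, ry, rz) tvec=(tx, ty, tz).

Intrinsics K: fx=779.8, fy=674.3, cx=335.5, cy=257.9
Marker side s = 0.109 m; corners in marker frame (Z=0):
  M0 = (-0.0545, +0.0545, 0)
  M1 = (+0.0545, +0.0545, 0)
  M2 = (+0.0545, -0.0545, 0)
  M3 = (-0.0545, -0.0545, 0)
Detected image corners:
  c0 = (265.110623, 302.778100) px
  c1 = (383.757722, 314.025758) px
  c2 = (412.218639, 215.207277) px
  c3 = (299.428884, 210.711214) px
Planar DLT: solve 8×8 A·h = b for H (H[2,2]=1):
  H  [+857.55233 -501.91184 +338.78122]
  H  [-84.54929 +711.32050 +258.92329]
  H  [-0.59732 -0.62641 +1.00000]
B = K⁻¹H; ‖b₁‖=1.485953, ‖b₂‖=1.485953; λ = 2/(‖b₁‖+‖b₂‖) = 0.672969, sign → tz>0 ⇒ λ=+0.672969
r₁ = λ·B[:,0] = (+0.91302,+0.06936,-0.40198); r₂ = λ·B[:,1] = (-0.25178,+0.87115,-0.42155)
r₃ = r₁×r₂ = (+0.32094,+0.48610,+0.81284); SVD([r₁ r₂ r₃]) → R = UVᵀ:
  R  [+0.91302 -0.25178 +0.32094]
  R  [+0.06936 +0.87115 +0.48610]
  R  [-0.40198 -0.42155 +0.81284]
t = (+0.00283, +0.00102, +0.67297) m
tr R = 2.597002; θ = arccos((tr R − 1)/2) = 0.645995 rad = 37.013°
axis k = ((R−Rᵀ)₃₂, (R−Rᵀ)₁₃, (R−Rᵀ)₂₁) / (2 sinθ) = (-0.753870, +0.600443, +0.266736)
rvec = θ·k = (-0.486996, +0.387883, +0.172310)

rvec=(-0.4870, 0.3879, 0.1723) tvec=(0.0028, 0.0010, 0.6730)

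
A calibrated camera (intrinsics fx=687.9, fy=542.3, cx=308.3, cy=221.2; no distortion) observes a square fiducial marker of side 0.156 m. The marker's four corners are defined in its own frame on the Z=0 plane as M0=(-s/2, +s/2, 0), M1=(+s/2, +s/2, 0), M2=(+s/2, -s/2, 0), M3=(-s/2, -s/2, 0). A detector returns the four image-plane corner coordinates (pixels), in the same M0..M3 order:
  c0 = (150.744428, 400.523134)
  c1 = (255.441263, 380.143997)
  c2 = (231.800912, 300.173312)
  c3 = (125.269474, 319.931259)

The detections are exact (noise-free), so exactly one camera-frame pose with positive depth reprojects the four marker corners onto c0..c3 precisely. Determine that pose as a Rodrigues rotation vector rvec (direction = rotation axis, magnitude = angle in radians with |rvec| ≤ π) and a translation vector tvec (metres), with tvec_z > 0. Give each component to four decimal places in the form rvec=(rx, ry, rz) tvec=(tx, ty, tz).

Intrinsics K: fx=687.9, fy=542.3, cx=308.3, cy=221.2
Marker side s = 0.156 m; corners in marker frame (Z=0):
  M0 = (-0.0780, +0.0780, 0)
  M1 = (+0.0780, +0.0780, 0)
  M2 = (+0.0780, -0.0780, 0)
  M3 = (-0.0780, -0.0780, 0)
Detected image corners:
  c0 = (150.744428, 400.523134) px
  c1 = (255.441263, 380.143997) px
  c2 = (231.800912, 300.173312) px
  c3 = (125.269474, 319.931259) px
Planar DLT: solve 8×8 A·h = b for H (H[2,2]=1):
  H  [+690.93459 +175.38770 +191.20580]
  H  [-103.03131 +547.64763 +350.43101]
  H  [+0.07318 +0.09433 +1.00000]
B = K⁻¹H; ‖b₁‖=0.998858, ‖b₂‖=0.998858; λ = 2/(‖b₁‖+‖b₂‖) = 1.001143, sign → tz>0 ⇒ λ=+1.001143
r₁ = λ·B[:,0] = (+0.97272,-0.22009,+0.07327); r₂ = λ·B[:,1] = (+0.21293,+0.97249,+0.09444)
r₃ = r₁×r₂ = (-0.09204,-0.07627,+0.99283); SVD([r₁ r₂ r₃]) → R = UVᵀ:
  R  [+0.97272 +0.21293 -0.09204]
  R  [-0.22009 +0.97249 -0.07627]
  R  [+0.07327 +0.09444 +0.99283]
t = (-0.17041, +0.23857, +1.00114) m
tr R = 2.938048; θ = arccos((tr R − 1)/2) = 0.249549 rad = 14.298°
axis k = ((R−Rᵀ)₃₂, (R−Rᵀ)₁₃, (R−Rᵀ)₂₁) / (2 sinθ) = (+0.345612, -0.334665, -0.876671)
rvec = θ·k = (+0.086247, -0.083515, -0.218772)

rvec=(0.0862, -0.0835, -0.2188) tvec=(-0.1704, 0.2386, 1.0011)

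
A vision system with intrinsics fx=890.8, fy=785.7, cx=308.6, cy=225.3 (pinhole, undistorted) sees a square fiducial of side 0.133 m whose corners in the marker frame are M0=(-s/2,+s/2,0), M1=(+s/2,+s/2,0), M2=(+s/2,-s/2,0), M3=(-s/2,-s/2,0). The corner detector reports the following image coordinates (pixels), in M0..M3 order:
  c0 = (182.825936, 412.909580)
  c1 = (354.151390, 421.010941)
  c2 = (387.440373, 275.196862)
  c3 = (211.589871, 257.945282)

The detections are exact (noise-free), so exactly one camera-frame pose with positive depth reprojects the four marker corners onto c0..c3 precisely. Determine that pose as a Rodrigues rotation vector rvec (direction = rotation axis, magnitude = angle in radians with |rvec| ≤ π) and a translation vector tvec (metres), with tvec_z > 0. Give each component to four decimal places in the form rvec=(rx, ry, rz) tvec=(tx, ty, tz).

rvec=(0.2046, -0.2754, 0.1524) tvec=(-0.0164, 0.0983, 0.6546)

Intrinsics K: fx=890.8, fy=785.7, cx=308.6, cy=225.3
Marker side s = 0.133 m; corners in marker frame (Z=0):
  M0 = (-0.0665, +0.0665, 0)
  M1 = (+0.0665, +0.0665, 0)
  M2 = (+0.0665, -0.0665, 0)
  M3 = (-0.0665, -0.0665, 0)
Detected image corners:
  c0 = (182.825936, 412.909580) px
  c1 = (354.151390, 421.010941) px
  c2 = (387.440373, 275.196862) px
  c3 = (211.589871, 257.945282) px
Planar DLT: solve 8×8 A·h = b for H (H[2,2]=1):
  H  [+1428.23506 -156.05822 +286.22689]
  H  [+243.15057 +1223.27351 +343.31710]
  H  [+0.43441 +0.27364 +1.00000]
B = K⁻¹H; ‖b₁‖=1.527613, ‖b₂‖=1.527613; λ = 2/(‖b₁‖+‖b₂‖) = 0.654616, sign → tz>0 ⇒ λ=+0.654616
r₁ = λ·B[:,0] = (+0.95104,+0.12104,+0.28437); r₂ = λ·B[:,1] = (-0.17674,+0.96782,+0.17913)
r₃ = r₁×r₂ = (-0.25354,-0.22062,+0.94183); SVD([r₁ r₂ r₃]) → R = UVᵀ:
  R  [+0.95104 -0.17674 -0.25354]
  R  [+0.12104 +0.96782 -0.22062]
  R  [+0.28437 +0.17913 +0.94183]
t = (-0.01644, +0.09833, +0.65462) m
tr R = 2.860695; θ = arccos((tr R − 1)/2) = 0.375436 rad = 21.511°
axis k = ((R−Rᵀ)₃₂, (R−Rᵀ)₁₃, (R−Rᵀ)₂₁) / (2 sinθ) = (+0.545096, -0.733481, +0.406049)
rvec = θ·k = (+0.204649, -0.275376, +0.152446)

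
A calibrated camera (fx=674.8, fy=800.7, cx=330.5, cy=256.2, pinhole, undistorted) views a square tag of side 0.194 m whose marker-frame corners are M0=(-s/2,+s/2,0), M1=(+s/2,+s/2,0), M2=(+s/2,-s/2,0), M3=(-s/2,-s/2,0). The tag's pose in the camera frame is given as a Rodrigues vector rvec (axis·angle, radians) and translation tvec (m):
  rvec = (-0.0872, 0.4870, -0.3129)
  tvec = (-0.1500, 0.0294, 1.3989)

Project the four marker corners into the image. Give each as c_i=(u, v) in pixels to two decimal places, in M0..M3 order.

Intrinsics K: fx=674.8, fy=800.7, cx=330.5, cy=256.2
Marker side s = 0.194 m; corners in marker frame (Z=0):
  M0 = (-0.0970, +0.0970, 0)
  M1 = (+0.0970, +0.0970, 0)
  M2 = (+0.0970, -0.0970, 0)
  M3 = (-0.0970, -0.0970, 0)
rvec = (-0.0872, 0.4870, -0.3129), |rvec| = θ = 0.58539 rad = 33.540°
Rodrigues: sinθ=0.55252, 1−cosθ=0.16650; R = I + sinθ·[k]× + (1−cosθ)·[k]×²:
    [+0.83719 +0.27470 +0.47292]
    [-0.31597 +0.94873 +0.00826]
    [-0.44640 -0.15634 +0.88107]
t = (-0.1500, 0.0294, 1.3989) m
M0: Pc = R·M0+t = (-0.20456, +0.15208, +1.42704); u = 674.8·(-0.20456)/1.42704 + 330.5 = 233.7692, v = 800.7·(+0.15208)/1.42704 + 256.2 = 341.5288
M1: Pc = R·M1+t = (-0.04215, +0.09078, +1.34043); u = 674.8·(-0.04215)/1.34043 + 330.5 = 309.2826, v = 800.7·(+0.09078)/1.34043 + 256.2 = 310.4260
M2: Pc = R·M2+t = (-0.09544, -0.09328, +1.37076); u = 674.8·(-0.09544)/1.37076 + 330.5 = 283.5177, v = 800.7·(-0.09328)/1.37076 + 256.2 = 201.7150
M3: Pc = R·M3+t = (-0.25785, -0.03198, +1.45737); u = 674.8·(-0.25785)/1.45737 + 330.5 = 211.1069, v = 800.7·(-0.03198)/1.45737 + 256.2 = 238.6305

c0=(233.77, 341.53) c1=(309.28, 310.43) c2=(283.52, 201.72) c3=(211.11, 238.63)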